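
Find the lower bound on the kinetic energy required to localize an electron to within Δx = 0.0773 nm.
1.594 eV

Localizing a particle requires giving it sufficient momentum uncertainty:

1. From uncertainty principle: Δp ≥ ℏ/(2Δx)
   Δp_min = (1.055e-34 J·s) / (2 × 7.730e-11 m)
   Δp_min = 6.821e-25 kg·m/s

2. This momentum uncertainty corresponds to kinetic energy:
   KE ≈ (Δp)²/(2m) = (6.821e-25)²/(2 × 9.109e-31 kg)
   KE = 2.554e-19 J = 1.594 eV

Tighter localization requires more energy.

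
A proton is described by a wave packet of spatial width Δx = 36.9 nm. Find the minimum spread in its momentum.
1.429 × 10^-27 kg·m/s

For a wave packet, the spatial width Δx and momentum spread Δp are related by the uncertainty principle:
ΔxΔp ≥ ℏ/2

The minimum momentum spread is:
Δp_min = ℏ/(2Δx)
Δp_min = (1.055e-34 J·s) / (2 × 3.690e-08 m)
Δp_min = 1.429e-27 kg·m/s

A wave packet cannot have both a well-defined position and well-defined momentum.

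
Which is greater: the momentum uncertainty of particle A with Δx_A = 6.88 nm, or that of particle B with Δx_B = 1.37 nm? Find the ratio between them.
Particle B has the larger minimum momentum uncertainty, by a factor of 5.02.

For each particle, the minimum momentum uncertainty is Δp_min = ℏ/(2Δx):

Particle A: Δp_A = ℏ/(2×6.880e-09 m) = 7.664e-27 kg·m/s
Particle B: Δp_B = ℏ/(2×1.370e-09 m) = 3.849e-26 kg·m/s

Ratio: Δp_B/Δp_A = 5.02

Since Δp_min ∝ 1/Δx, the particle with smaller position uncertainty (B) has larger momentum uncertainty.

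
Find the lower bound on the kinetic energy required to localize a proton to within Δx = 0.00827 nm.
75.848 meV

Localizing a particle requires giving it sufficient momentum uncertainty:

1. From uncertainty principle: Δp ≥ ℏ/(2Δx)
   Δp_min = (1.055e-34 J·s) / (2 × 8.270e-12 m)
   Δp_min = 6.376e-24 kg·m/s

2. This momentum uncertainty corresponds to kinetic energy:
   KE ≈ (Δp)²/(2m) = (6.376e-24)²/(2 × 1.673e-27 kg)
   KE = 1.215e-20 J = 75.848 meV

Tighter localization requires more energy.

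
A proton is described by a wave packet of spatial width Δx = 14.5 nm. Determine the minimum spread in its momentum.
3.636 × 10^-27 kg·m/s

For a wave packet, the spatial width Δx and momentum spread Δp are related by the uncertainty principle:
ΔxΔp ≥ ℏ/2

The minimum momentum spread is:
Δp_min = ℏ/(2Δx)
Δp_min = (1.055e-34 J·s) / (2 × 1.450e-08 m)
Δp_min = 3.636e-27 kg·m/s

A wave packet cannot have both a well-defined position and well-defined momentum.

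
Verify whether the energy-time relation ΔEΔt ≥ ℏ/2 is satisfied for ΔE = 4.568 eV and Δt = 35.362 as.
No, it violates the uncertainty relation.

Calculate the product ΔEΔt:
ΔE = 4.568 eV = 7.319e-19 J
ΔEΔt = (7.319e-19 J) × (3.536e-17 s)
ΔEΔt = 2.588e-35 J·s

Compare to the minimum allowed value ℏ/2:
ℏ/2 = 5.273e-35 J·s

Since ΔEΔt = 2.588e-35 J·s < 5.273e-35 J·s = ℏ/2,
this violates the uncertainty relation.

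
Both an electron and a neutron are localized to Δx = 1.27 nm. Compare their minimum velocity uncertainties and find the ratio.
The electron has the larger minimum velocity uncertainty, by a ratio of 1838.7.

For both particles, Δp_min = ℏ/(2Δx) = 4.152e-26 kg·m/s (same for both).

The velocity uncertainty is Δv = Δp/m:
- electron: Δv = 4.152e-26 / 9.109e-31 = 4.558e+04 m/s = 45.578 km/s
- neutron: Δv = 4.152e-26 / 1.675e-27 = 2.479e+01 m/s = 24.788 m/s

Ratio: 4.558e+04 / 2.479e+01 = 1838.7

The lighter particle has larger velocity uncertainty because Δv ∝ 1/m.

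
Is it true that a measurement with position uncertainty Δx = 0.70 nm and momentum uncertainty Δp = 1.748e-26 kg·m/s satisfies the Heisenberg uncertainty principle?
No, it violates the uncertainty principle (impossible measurement).

Calculate the product ΔxΔp:
ΔxΔp = (7.000e-10 m) × (1.748e-26 kg·m/s)
ΔxΔp = 1.224e-35 J·s

Compare to the minimum allowed value ℏ/2:
ℏ/2 = 5.273e-35 J·s

Since ΔxΔp = 1.224e-35 J·s < 5.273e-35 J·s = ℏ/2,
the measurement violates the uncertainty principle.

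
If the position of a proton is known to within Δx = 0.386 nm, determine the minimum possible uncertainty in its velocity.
81.670 m/s

Using the Heisenberg uncertainty principle and Δp = mΔv:
ΔxΔp ≥ ℏ/2
Δx(mΔv) ≥ ℏ/2

The minimum uncertainty in velocity is:
Δv_min = ℏ/(2mΔx)
Δv_min = (1.055e-34 J·s) / (2 × 1.673e-27 kg × 3.860e-10 m)
Δv_min = 8.167e+01 m/s = 81.670 m/s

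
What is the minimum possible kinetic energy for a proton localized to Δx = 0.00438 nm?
270.400 meV

Localizing a particle requires giving it sufficient momentum uncertainty:

1. From uncertainty principle: Δp ≥ ℏ/(2Δx)
   Δp_min = (1.055e-34 J·s) / (2 × 4.380e-12 m)
   Δp_min = 1.204e-23 kg·m/s

2. This momentum uncertainty corresponds to kinetic energy:
   KE ≈ (Δp)²/(2m) = (1.204e-23)²/(2 × 1.673e-27 kg)
   KE = 4.332e-20 J = 270.400 meV

Tighter localization requires more energy.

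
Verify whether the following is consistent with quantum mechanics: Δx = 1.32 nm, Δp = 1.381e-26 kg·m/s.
No, it violates the uncertainty principle (impossible measurement).

Calculate the product ΔxΔp:
ΔxΔp = (1.320e-09 m) × (1.381e-26 kg·m/s)
ΔxΔp = 1.823e-35 J·s

Compare to the minimum allowed value ℏ/2:
ℏ/2 = 5.273e-35 J·s

Since ΔxΔp = 1.823e-35 J·s < 5.273e-35 J·s = ℏ/2,
the measurement violates the uncertainty principle.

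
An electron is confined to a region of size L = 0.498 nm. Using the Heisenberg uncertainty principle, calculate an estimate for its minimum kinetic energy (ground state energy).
38.406 meV

Using the uncertainty principle to estimate ground state energy:

1. The position uncertainty is approximately the confinement size:
   Δx ≈ L = 4.980e-10 m

2. From ΔxΔp ≥ ℏ/2, the minimum momentum uncertainty is:
   Δp ≈ ℏ/(2L) = 1.059e-25 kg·m/s

3. The kinetic energy is approximately:
   KE ≈ (Δp)²/(2m) = (1.059e-25)²/(2 × 9.109e-31 kg)
   KE ≈ 6.153e-21 J = 38.406 meV

This is an order-of-magnitude estimate of the ground state energy.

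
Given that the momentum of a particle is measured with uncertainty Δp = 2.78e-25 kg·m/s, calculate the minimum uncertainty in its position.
189.671 pm

Using the Heisenberg uncertainty principle:
ΔxΔp ≥ ℏ/2

The minimum uncertainty in position is:
Δx_min = ℏ/(2Δp)
Δx_min = (1.055e-34 J·s) / (2 × 2.780e-25 kg·m/s)
Δx_min = 1.897e-10 m = 189.671 pm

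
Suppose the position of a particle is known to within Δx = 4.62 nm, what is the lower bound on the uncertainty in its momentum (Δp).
1.141 × 10^-26 kg·m/s

Using the Heisenberg uncertainty principle:
ΔxΔp ≥ ℏ/2

The minimum uncertainty in momentum is:
Δp_min = ℏ/(2Δx)
Δp_min = (1.055e-34 J·s) / (2 × 4.620e-09 m)
Δp_min = 1.141e-26 kg·m/s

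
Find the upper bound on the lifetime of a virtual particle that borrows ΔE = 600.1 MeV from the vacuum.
5.484 × 10^-25 s

Using the energy-time uncertainty principle:
ΔEΔt ≥ ℏ/2

For a virtual particle borrowing energy ΔE, the maximum lifetime is:
Δt_max = ℏ/(2ΔE)

Converting energy:
ΔE = 600.1 MeV = 9.615e-11 J

Δt_max = (1.055e-34 J·s) / (2 × 9.615e-11 J)
Δt_max = 5.484e-25 s = 5.484 × 10^-25 s

Virtual particles with higher borrowed energy exist for shorter times.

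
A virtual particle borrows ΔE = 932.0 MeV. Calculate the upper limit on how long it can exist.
3.531 × 10^-25 s

Using the energy-time uncertainty principle:
ΔEΔt ≥ ℏ/2

For a virtual particle borrowing energy ΔE, the maximum lifetime is:
Δt_max = ℏ/(2ΔE)

Converting energy:
ΔE = 932.0 MeV = 1.493e-10 J

Δt_max = (1.055e-34 J·s) / (2 × 1.493e-10 J)
Δt_max = 3.531e-25 s = 3.531 × 10^-25 s

Virtual particles with higher borrowed energy exist for shorter times.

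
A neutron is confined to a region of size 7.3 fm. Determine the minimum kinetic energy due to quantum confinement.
97.210 keV

Using the uncertainty principle:

1. Position uncertainty: Δx ≈ 7.300e-15 m
2. Minimum momentum uncertainty: Δp = ℏ/(2Δx) = 7.223e-21 kg·m/s
3. Minimum kinetic energy:
   KE = (Δp)²/(2m) = (7.223e-21)²/(2 × 1.675e-27 kg)
   KE = 1.557e-14 J = 97.210 keV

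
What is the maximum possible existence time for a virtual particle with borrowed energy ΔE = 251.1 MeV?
1.311 ys

Using the energy-time uncertainty principle:
ΔEΔt ≥ ℏ/2

For a virtual particle borrowing energy ΔE, the maximum lifetime is:
Δt_max = ℏ/(2ΔE)

Converting energy:
ΔE = 251.1 MeV = 4.023e-11 J

Δt_max = (1.055e-34 J·s) / (2 × 4.023e-11 J)
Δt_max = 1.311e-24 s = 1.311 ys

Virtual particles with higher borrowed energy exist for shorter times.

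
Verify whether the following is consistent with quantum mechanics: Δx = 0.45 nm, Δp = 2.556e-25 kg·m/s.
Yes, it satisfies the uncertainty principle.

Calculate the product ΔxΔp:
ΔxΔp = (4.500e-10 m) × (2.556e-25 kg·m/s)
ΔxΔp = 1.150e-34 J·s

Compare to the minimum allowed value ℏ/2:
ℏ/2 = 5.273e-35 J·s

Since ΔxΔp = 1.150e-34 J·s ≥ 5.273e-35 J·s = ℏ/2,
the measurement satisfies the uncertainty principle.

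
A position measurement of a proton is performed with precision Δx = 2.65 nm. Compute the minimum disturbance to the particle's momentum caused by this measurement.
1.990 × 10^-26 kg·m/s

The uncertainty principle implies that measuring position disturbs momentum:
ΔxΔp ≥ ℏ/2

When we measure position with precision Δx, we necessarily introduce a momentum uncertainty:
Δp ≥ ℏ/(2Δx)
Δp_min = (1.055e-34 J·s) / (2 × 2.650e-09 m)
Δp_min = 1.990e-26 kg·m/s

The more precisely we measure position, the greater the momentum disturbance.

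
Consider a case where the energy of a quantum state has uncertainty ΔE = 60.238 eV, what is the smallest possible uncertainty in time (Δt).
5.463 as

Using the energy-time uncertainty principle:
ΔEΔt ≥ ℏ/2

The minimum uncertainty in time is:
Δt_min = ℏ/(2ΔE)
Δt_min = (1.055e-34 J·s) / (2 × 9.651e-18 J)
Δt_min = 5.463e-18 s = 5.463 as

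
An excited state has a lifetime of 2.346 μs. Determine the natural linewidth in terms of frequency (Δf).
33.920 kHz

Using the energy-time uncertainty principle and E = hf:
ΔEΔt ≥ ℏ/2
hΔf·Δt ≥ ℏ/2

The minimum frequency uncertainty is:
Δf = ℏ/(2hτ) = 1/(4πτ)
Δf = 1/(4π × 2.346e-06 s)
Δf = 3.392e+04 Hz = 33.920 kHz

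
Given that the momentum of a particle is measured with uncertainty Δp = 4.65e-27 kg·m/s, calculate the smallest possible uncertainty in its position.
11.339 nm

Using the Heisenberg uncertainty principle:
ΔxΔp ≥ ℏ/2

The minimum uncertainty in position is:
Δx_min = ℏ/(2Δp)
Δx_min = (1.055e-34 J·s) / (2 × 4.650e-27 kg·m/s)
Δx_min = 1.134e-08 m = 11.339 nm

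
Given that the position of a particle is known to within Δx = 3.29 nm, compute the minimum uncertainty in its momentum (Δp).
1.603 × 10^-26 kg·m/s

Using the Heisenberg uncertainty principle:
ΔxΔp ≥ ℏ/2

The minimum uncertainty in momentum is:
Δp_min = ℏ/(2Δx)
Δp_min = (1.055e-34 J·s) / (2 × 3.290e-09 m)
Δp_min = 1.603e-26 kg·m/s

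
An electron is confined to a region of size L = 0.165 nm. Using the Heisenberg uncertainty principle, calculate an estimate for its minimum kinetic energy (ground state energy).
349.861 meV

Using the uncertainty principle to estimate ground state energy:

1. The position uncertainty is approximately the confinement size:
   Δx ≈ L = 1.650e-10 m

2. From ΔxΔp ≥ ℏ/2, the minimum momentum uncertainty is:
   Δp ≈ ℏ/(2L) = 3.196e-25 kg·m/s

3. The kinetic energy is approximately:
   KE ≈ (Δp)²/(2m) = (3.196e-25)²/(2 × 9.109e-31 kg)
   KE ≈ 5.605e-20 J = 349.861 meV

This is an order-of-magnitude estimate of the ground state energy.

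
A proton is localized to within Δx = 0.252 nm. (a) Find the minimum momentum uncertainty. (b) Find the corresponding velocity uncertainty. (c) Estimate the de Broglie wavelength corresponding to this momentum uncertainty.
(a) Δp_min = 2.092 × 10^-25 kg·m/s
(b) Δv_min = 125.097 m/s
(c) λ_dB = 3.167 nm

Step-by-step:

(a) From the uncertainty principle:
Δp_min = ℏ/(2Δx) = (1.055e-34 J·s)/(2 × 2.520e-10 m) = 2.092e-25 kg·m/s

(b) The velocity uncertainty:
Δv = Δp/m = (2.092e-25 kg·m/s)/(1.673e-27 kg) = 1.251e+02 m/s = 125.097 m/s

(c) The de Broglie wavelength for this momentum:
λ = h/p = (6.626e-34 J·s)/(2.092e-25 kg·m/s) = 3.167e-09 m = 3.167 nm

Note: The de Broglie wavelength is comparable to the localization size, as expected from wave-particle duality.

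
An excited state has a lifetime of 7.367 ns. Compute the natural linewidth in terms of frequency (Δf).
10.802 MHz

Using the energy-time uncertainty principle and E = hf:
ΔEΔt ≥ ℏ/2
hΔf·Δt ≥ ℏ/2

The minimum frequency uncertainty is:
Δf = ℏ/(2hτ) = 1/(4πτ)
Δf = 1/(4π × 7.367e-09 s)
Δf = 1.080e+07 Hz = 10.802 MHz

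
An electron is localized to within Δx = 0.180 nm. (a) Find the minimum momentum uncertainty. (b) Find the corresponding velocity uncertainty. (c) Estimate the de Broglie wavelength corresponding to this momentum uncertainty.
(a) Δp_min = 2.929 × 10^-25 kg·m/s
(b) Δv_min = 321.577 km/s
(c) λ_dB = 2.262 nm

Step-by-step:

(a) From the uncertainty principle:
Δp_min = ℏ/(2Δx) = (1.055e-34 J·s)/(2 × 1.800e-10 m) = 2.929e-25 kg·m/s

(b) The velocity uncertainty:
Δv = Δp/m = (2.929e-25 kg·m/s)/(9.109e-31 kg) = 3.216e+05 m/s = 321.577 km/s

(c) The de Broglie wavelength for this momentum:
λ = h/p = (6.626e-34 J·s)/(2.929e-25 kg·m/s) = 2.262e-09 m = 2.262 nm

Note: The de Broglie wavelength is comparable to the localization size, as expected from wave-particle duality.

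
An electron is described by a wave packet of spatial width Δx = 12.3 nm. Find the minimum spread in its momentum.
4.287 × 10^-27 kg·m/s

For a wave packet, the spatial width Δx and momentum spread Δp are related by the uncertainty principle:
ΔxΔp ≥ ℏ/2

The minimum momentum spread is:
Δp_min = ℏ/(2Δx)
Δp_min = (1.055e-34 J·s) / (2 × 1.230e-08 m)
Δp_min = 4.287e-27 kg·m/s

A wave packet cannot have both a well-defined position and well-defined momentum.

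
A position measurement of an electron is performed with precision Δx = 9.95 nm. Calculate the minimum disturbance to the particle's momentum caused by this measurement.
5.299 × 10^-27 kg·m/s

The uncertainty principle implies that measuring position disturbs momentum:
ΔxΔp ≥ ℏ/2

When we measure position with precision Δx, we necessarily introduce a momentum uncertainty:
Δp ≥ ℏ/(2Δx)
Δp_min = (1.055e-34 J·s) / (2 × 9.950e-09 m)
Δp_min = 5.299e-27 kg·m/s

The more precisely we measure position, the greater the momentum disturbance.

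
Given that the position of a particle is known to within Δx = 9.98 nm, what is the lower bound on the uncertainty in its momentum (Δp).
5.283 × 10^-27 kg·m/s

Using the Heisenberg uncertainty principle:
ΔxΔp ≥ ℏ/2

The minimum uncertainty in momentum is:
Δp_min = ℏ/(2Δx)
Δp_min = (1.055e-34 J·s) / (2 × 9.980e-09 m)
Δp_min = 5.283e-27 kg·m/s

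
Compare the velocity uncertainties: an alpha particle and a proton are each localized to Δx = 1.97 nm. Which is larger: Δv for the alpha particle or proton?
The proton has the larger minimum velocity uncertainty, by a ratio of 4.0.

For both particles, Δp_min = ℏ/(2Δx) = 2.677e-26 kg·m/s (same for both).

The velocity uncertainty is Δv = Δp/m:
- alpha particle: Δv = 2.677e-26 / 6.645e-27 = 4.028e+00 m/s = 4.028 m/s
- proton: Δv = 2.677e-26 / 1.673e-27 = 1.600e+01 m/s = 16.002 m/s

Ratio: 1.600e+01 / 4.028e+00 = 4.0

The lighter particle has larger velocity uncertainty because Δv ∝ 1/m.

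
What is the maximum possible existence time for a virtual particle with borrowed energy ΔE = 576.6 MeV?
5.708 × 10^-25 s

Using the energy-time uncertainty principle:
ΔEΔt ≥ ℏ/2

For a virtual particle borrowing energy ΔE, the maximum lifetime is:
Δt_max = ℏ/(2ΔE)

Converting energy:
ΔE = 576.6 MeV = 9.238e-11 J

Δt_max = (1.055e-34 J·s) / (2 × 9.238e-11 J)
Δt_max = 5.708e-25 s = 5.708 × 10^-25 s

Virtual particles with higher borrowed energy exist for shorter times.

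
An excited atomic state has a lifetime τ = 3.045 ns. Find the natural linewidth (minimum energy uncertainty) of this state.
108.081 neV

Using the energy-time uncertainty principle:
ΔEΔt ≥ ℏ/2

The lifetime τ represents the time uncertainty Δt.
The natural linewidth (minimum energy uncertainty) is:

ΔE = ℏ/(2τ)
ΔE = (1.055e-34 J·s) / (2 × 3.045e-09 s)
ΔE = 1.732e-26 J = 108.081 neV

This natural linewidth limits the precision of spectroscopic measurements.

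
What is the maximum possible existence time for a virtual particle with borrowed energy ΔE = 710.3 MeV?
4.633 × 10^-25 s

Using the energy-time uncertainty principle:
ΔEΔt ≥ ℏ/2

For a virtual particle borrowing energy ΔE, the maximum lifetime is:
Δt_max = ℏ/(2ΔE)

Converting energy:
ΔE = 710.3 MeV = 1.138e-10 J

Δt_max = (1.055e-34 J·s) / (2 × 1.138e-10 J)
Δt_max = 4.633e-25 s = 4.633 × 10^-25 s

Virtual particles with higher borrowed energy exist for shorter times.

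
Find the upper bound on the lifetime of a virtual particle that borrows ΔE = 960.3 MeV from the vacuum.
3.427 × 10^-25 s

Using the energy-time uncertainty principle:
ΔEΔt ≥ ℏ/2

For a virtual particle borrowing energy ΔE, the maximum lifetime is:
Δt_max = ℏ/(2ΔE)

Converting energy:
ΔE = 960.3 MeV = 1.539e-10 J

Δt_max = (1.055e-34 J·s) / (2 × 1.539e-10 J)
Δt_max = 3.427e-25 s = 3.427 × 10^-25 s

Virtual particles with higher borrowed energy exist for shorter times.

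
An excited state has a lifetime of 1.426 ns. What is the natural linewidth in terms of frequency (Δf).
55.805 MHz

Using the energy-time uncertainty principle and E = hf:
ΔEΔt ≥ ℏ/2
hΔf·Δt ≥ ℏ/2

The minimum frequency uncertainty is:
Δf = ℏ/(2hτ) = 1/(4πτ)
Δf = 1/(4π × 1.426e-09 s)
Δf = 5.580e+07 Hz = 55.805 MHz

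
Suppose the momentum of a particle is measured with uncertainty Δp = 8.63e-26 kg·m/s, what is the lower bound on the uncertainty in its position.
610.992 pm

Using the Heisenberg uncertainty principle:
ΔxΔp ≥ ℏ/2

The minimum uncertainty in position is:
Δx_min = ℏ/(2Δp)
Δx_min = (1.055e-34 J·s) / (2 × 8.630e-26 kg·m/s)
Δx_min = 6.110e-10 m = 610.992 pm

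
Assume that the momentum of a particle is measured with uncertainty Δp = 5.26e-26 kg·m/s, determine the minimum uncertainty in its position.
1.002 nm

Using the Heisenberg uncertainty principle:
ΔxΔp ≥ ℏ/2

The minimum uncertainty in position is:
Δx_min = ℏ/(2Δp)
Δx_min = (1.055e-34 J·s) / (2 × 5.260e-26 kg·m/s)
Δx_min = 1.002e-09 m = 1.002 nm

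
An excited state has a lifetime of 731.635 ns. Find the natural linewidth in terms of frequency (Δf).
108.767 kHz

Using the energy-time uncertainty principle and E = hf:
ΔEΔt ≥ ℏ/2
hΔf·Δt ≥ ℏ/2

The minimum frequency uncertainty is:
Δf = ℏ/(2hτ) = 1/(4πτ)
Δf = 1/(4π × 7.316e-07 s)
Δf = 1.088e+05 Hz = 108.767 kHz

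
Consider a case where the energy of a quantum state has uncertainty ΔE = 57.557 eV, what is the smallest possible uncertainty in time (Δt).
5.718 as

Using the energy-time uncertainty principle:
ΔEΔt ≥ ℏ/2

The minimum uncertainty in time is:
Δt_min = ℏ/(2ΔE)
Δt_min = (1.055e-34 J·s) / (2 × 9.222e-18 J)
Δt_min = 5.718e-18 s = 5.718 as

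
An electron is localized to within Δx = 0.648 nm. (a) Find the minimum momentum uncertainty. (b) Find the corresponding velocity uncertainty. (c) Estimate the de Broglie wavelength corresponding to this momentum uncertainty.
(a) Δp_min = 8.137 × 10^-26 kg·m/s
(b) Δv_min = 89.327 km/s
(c) λ_dB = 8.143 nm

Step-by-step:

(a) From the uncertainty principle:
Δp_min = ℏ/(2Δx) = (1.055e-34 J·s)/(2 × 6.480e-10 m) = 8.137e-26 kg·m/s

(b) The velocity uncertainty:
Δv = Δp/m = (8.137e-26 kg·m/s)/(9.109e-31 kg) = 8.933e+04 m/s = 89.327 km/s

(c) The de Broglie wavelength for this momentum:
λ = h/p = (6.626e-34 J·s)/(8.137e-26 kg·m/s) = 8.143e-09 m = 8.143 nm

Note: The de Broglie wavelength is comparable to the localization size, as expected from wave-particle duality.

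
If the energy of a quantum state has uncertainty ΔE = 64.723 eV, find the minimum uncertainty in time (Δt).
5.085 as

Using the energy-time uncertainty principle:
ΔEΔt ≥ ℏ/2

The minimum uncertainty in time is:
Δt_min = ℏ/(2ΔE)
Δt_min = (1.055e-34 J·s) / (2 × 1.037e-17 J)
Δt_min = 5.085e-18 s = 5.085 as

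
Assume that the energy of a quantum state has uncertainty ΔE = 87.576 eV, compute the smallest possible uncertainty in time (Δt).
3.758 as

Using the energy-time uncertainty principle:
ΔEΔt ≥ ℏ/2

The minimum uncertainty in time is:
Δt_min = ℏ/(2ΔE)
Δt_min = (1.055e-34 J·s) / (2 × 1.403e-17 J)
Δt_min = 3.758e-18 s = 3.758 as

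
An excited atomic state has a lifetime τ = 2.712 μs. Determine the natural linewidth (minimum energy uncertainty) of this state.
121.352 peV

Using the energy-time uncertainty principle:
ΔEΔt ≥ ℏ/2

The lifetime τ represents the time uncertainty Δt.
The natural linewidth (minimum energy uncertainty) is:

ΔE = ℏ/(2τ)
ΔE = (1.055e-34 J·s) / (2 × 2.712e-06 s)
ΔE = 1.944e-29 J = 121.352 peV

This natural linewidth limits the precision of spectroscopic measurements.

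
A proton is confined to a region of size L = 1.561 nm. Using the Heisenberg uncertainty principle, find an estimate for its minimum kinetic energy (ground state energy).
2.129 μeV

Using the uncertainty principle to estimate ground state energy:

1. The position uncertainty is approximately the confinement size:
   Δx ≈ L = 1.561e-09 m

2. From ΔxΔp ≥ ℏ/2, the minimum momentum uncertainty is:
   Δp ≈ ℏ/(2L) = 3.378e-26 kg·m/s

3. The kinetic energy is approximately:
   KE ≈ (Δp)²/(2m) = (3.378e-26)²/(2 × 1.673e-27 kg)
   KE ≈ 3.411e-25 J = 2.129 μeV

This is an order-of-magnitude estimate of the ground state energy.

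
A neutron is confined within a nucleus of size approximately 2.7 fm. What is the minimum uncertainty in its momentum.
1.953 × 10^-20 kg·m/s

Using the Heisenberg uncertainty principle:
ΔxΔp ≥ ℏ/2

With Δx ≈ L = 2.700e-15 m (the confinement size):
Δp_min = ℏ/(2Δx)
Δp_min = (1.055e-34 J·s) / (2 × 2.700e-15 m)
Δp_min = 1.953e-20 kg·m/s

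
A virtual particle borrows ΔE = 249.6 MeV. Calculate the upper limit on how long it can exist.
1.319 ys

Using the energy-time uncertainty principle:
ΔEΔt ≥ ℏ/2

For a virtual particle borrowing energy ΔE, the maximum lifetime is:
Δt_max = ℏ/(2ΔE)

Converting energy:
ΔE = 249.6 MeV = 3.999e-11 J

Δt_max = (1.055e-34 J·s) / (2 × 3.999e-11 J)
Δt_max = 1.319e-24 s = 1.319 ys

Virtual particles with higher borrowed energy exist for shorter times.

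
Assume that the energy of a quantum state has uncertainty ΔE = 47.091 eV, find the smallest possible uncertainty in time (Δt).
6.989 as

Using the energy-time uncertainty principle:
ΔEΔt ≥ ℏ/2

The minimum uncertainty in time is:
Δt_min = ℏ/(2ΔE)
Δt_min = (1.055e-34 J·s) / (2 × 7.545e-18 J)
Δt_min = 6.989e-18 s = 6.989 as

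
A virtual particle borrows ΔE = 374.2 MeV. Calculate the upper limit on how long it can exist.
8.795 × 10^-25 s

Using the energy-time uncertainty principle:
ΔEΔt ≥ ℏ/2

For a virtual particle borrowing energy ΔE, the maximum lifetime is:
Δt_max = ℏ/(2ΔE)

Converting energy:
ΔE = 374.2 MeV = 5.995e-11 J

Δt_max = (1.055e-34 J·s) / (2 × 5.995e-11 J)
Δt_max = 8.795e-25 s = 8.795 × 10^-25 s

Virtual particles with higher borrowed energy exist for shorter times.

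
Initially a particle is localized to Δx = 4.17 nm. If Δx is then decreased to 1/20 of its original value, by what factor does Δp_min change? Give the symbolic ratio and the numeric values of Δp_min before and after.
Original Δp_min = 1.264 × 10^-26 kg·m/s; new Δp'_min = 2.529 × 10^-25 kg·m/s; ratio Δp'_min/Δp_min = 20.

From the uncertainty principle ΔxΔp ≥ ℏ/2, the minimum momentum uncertainty is Δp_min = ℏ/(2Δx).

Original (Δx = 4.17 nm = 4.170e-09 m):
Δp_min = (1.055e-34 J·s)/(2 × 4.170e-09 m) = 1.264e-26 kg·m/s

When Δx → (1/20)Δx:
Δp'_min = ℏ/(2 × (1/20)Δx) = 20 × ℏ/(2Δx) = 20 × Δp_min
Δp'_min = 20 × 1.264e-26 kg·m/s = 2.529e-25 kg·m/s

Since Δp_min ∝ 1/Δx, when Δx is decreased to 1/20 of its original value, Δp_min increases to 20 times its original value.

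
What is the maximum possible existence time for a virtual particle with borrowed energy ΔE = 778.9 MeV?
4.225 × 10^-25 s

Using the energy-time uncertainty principle:
ΔEΔt ≥ ℏ/2

For a virtual particle borrowing energy ΔE, the maximum lifetime is:
Δt_max = ℏ/(2ΔE)

Converting energy:
ΔE = 778.9 MeV = 1.248e-10 J

Δt_max = (1.055e-34 J·s) / (2 × 1.248e-10 J)
Δt_max = 4.225e-25 s = 4.225 × 10^-25 s

Virtual particles with higher borrowed energy exist for shorter times.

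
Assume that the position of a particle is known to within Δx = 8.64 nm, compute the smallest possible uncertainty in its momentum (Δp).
6.103 × 10^-27 kg·m/s

Using the Heisenberg uncertainty principle:
ΔxΔp ≥ ℏ/2

The minimum uncertainty in momentum is:
Δp_min = ℏ/(2Δx)
Δp_min = (1.055e-34 J·s) / (2 × 8.640e-09 m)
Δp_min = 6.103e-27 kg·m/s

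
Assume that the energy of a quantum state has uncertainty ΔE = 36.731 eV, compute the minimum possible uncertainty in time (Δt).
8.960 as

Using the energy-time uncertainty principle:
ΔEΔt ≥ ℏ/2

The minimum uncertainty in time is:
Δt_min = ℏ/(2ΔE)
Δt_min = (1.055e-34 J·s) / (2 × 5.885e-18 J)
Δt_min = 8.960e-18 s = 8.960 as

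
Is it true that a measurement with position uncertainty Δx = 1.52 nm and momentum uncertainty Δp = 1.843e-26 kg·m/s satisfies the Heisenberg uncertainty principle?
No, it violates the uncertainty principle (impossible measurement).

Calculate the product ΔxΔp:
ΔxΔp = (1.520e-09 m) × (1.843e-26 kg·m/s)
ΔxΔp = 2.801e-35 J·s

Compare to the minimum allowed value ℏ/2:
ℏ/2 = 5.273e-35 J·s

Since ΔxΔp = 2.801e-35 J·s < 5.273e-35 J·s = ℏ/2,
the measurement violates the uncertainty principle.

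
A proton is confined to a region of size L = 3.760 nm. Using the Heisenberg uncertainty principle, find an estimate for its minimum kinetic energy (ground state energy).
366.926 neV

Using the uncertainty principle to estimate ground state energy:

1. The position uncertainty is approximately the confinement size:
   Δx ≈ L = 3.760e-09 m

2. From ΔxΔp ≥ ℏ/2, the minimum momentum uncertainty is:
   Δp ≈ ℏ/(2L) = 1.402e-26 kg·m/s

3. The kinetic energy is approximately:
   KE ≈ (Δp)²/(2m) = (1.402e-26)²/(2 × 1.673e-27 kg)
   KE ≈ 5.879e-26 J = 366.926 neV

This is an order-of-magnitude estimate of the ground state energy.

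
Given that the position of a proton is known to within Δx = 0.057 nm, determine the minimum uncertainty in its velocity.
553.062 m/s

Using the Heisenberg uncertainty principle and Δp = mΔv:
ΔxΔp ≥ ℏ/2
Δx(mΔv) ≥ ℏ/2

The minimum uncertainty in velocity is:
Δv_min = ℏ/(2mΔx)
Δv_min = (1.055e-34 J·s) / (2 × 1.673e-27 kg × 5.700e-11 m)
Δv_min = 5.531e+02 m/s = 553.062 m/s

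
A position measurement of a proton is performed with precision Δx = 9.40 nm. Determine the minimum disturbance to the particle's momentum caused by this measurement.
5.609 × 10^-27 kg·m/s

The uncertainty principle implies that measuring position disturbs momentum:
ΔxΔp ≥ ℏ/2

When we measure position with precision Δx, we necessarily introduce a momentum uncertainty:
Δp ≥ ℏ/(2Δx)
Δp_min = (1.055e-34 J·s) / (2 × 9.400e-09 m)
Δp_min = 5.609e-27 kg·m/s

The more precisely we measure position, the greater the momentum disturbance.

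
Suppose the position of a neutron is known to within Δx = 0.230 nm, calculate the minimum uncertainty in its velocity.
136.874 m/s

Using the Heisenberg uncertainty principle and Δp = mΔv:
ΔxΔp ≥ ℏ/2
Δx(mΔv) ≥ ℏ/2

The minimum uncertainty in velocity is:
Δv_min = ℏ/(2mΔx)
Δv_min = (1.055e-34 J·s) / (2 × 1.675e-27 kg × 2.300e-10 m)
Δv_min = 1.369e+02 m/s = 136.874 m/s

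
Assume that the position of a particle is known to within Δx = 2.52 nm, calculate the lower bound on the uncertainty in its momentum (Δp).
2.092 × 10^-26 kg·m/s

Using the Heisenberg uncertainty principle:
ΔxΔp ≥ ℏ/2

The minimum uncertainty in momentum is:
Δp_min = ℏ/(2Δx)
Δp_min = (1.055e-34 J·s) / (2 × 2.520e-09 m)
Δp_min = 2.092e-26 kg·m/s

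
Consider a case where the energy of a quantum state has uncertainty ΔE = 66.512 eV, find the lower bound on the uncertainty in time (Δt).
4.948 as

Using the energy-time uncertainty principle:
ΔEΔt ≥ ℏ/2

The minimum uncertainty in time is:
Δt_min = ℏ/(2ΔE)
Δt_min = (1.055e-34 J·s) / (2 × 1.066e-17 J)
Δt_min = 4.948e-18 s = 4.948 as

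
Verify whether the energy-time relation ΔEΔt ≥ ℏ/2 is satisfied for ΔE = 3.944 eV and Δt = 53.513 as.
No, it violates the uncertainty relation.

Calculate the product ΔEΔt:
ΔE = 3.944 eV = 6.319e-19 J
ΔEΔt = (6.319e-19 J) × (5.351e-17 s)
ΔEΔt = 3.381e-35 J·s

Compare to the minimum allowed value ℏ/2:
ℏ/2 = 5.273e-35 J·s

Since ΔEΔt = 3.381e-35 J·s < 5.273e-35 J·s = ℏ/2,
this violates the uncertainty relation.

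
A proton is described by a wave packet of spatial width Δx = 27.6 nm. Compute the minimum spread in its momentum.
1.910 × 10^-27 kg·m/s

For a wave packet, the spatial width Δx and momentum spread Δp are related by the uncertainty principle:
ΔxΔp ≥ ℏ/2

The minimum momentum spread is:
Δp_min = ℏ/(2Δx)
Δp_min = (1.055e-34 J·s) / (2 × 2.760e-08 m)
Δp_min = 1.910e-27 kg·m/s

A wave packet cannot have both a well-defined position and well-defined momentum.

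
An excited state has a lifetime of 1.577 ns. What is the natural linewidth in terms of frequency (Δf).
50.461 MHz

Using the energy-time uncertainty principle and E = hf:
ΔEΔt ≥ ℏ/2
hΔf·Δt ≥ ℏ/2

The minimum frequency uncertainty is:
Δf = ℏ/(2hτ) = 1/(4πτ)
Δf = 1/(4π × 1.577e-09 s)
Δf = 5.046e+07 Hz = 50.461 MHz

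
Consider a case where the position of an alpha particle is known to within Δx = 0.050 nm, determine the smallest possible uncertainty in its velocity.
158.710 m/s

Using the Heisenberg uncertainty principle and Δp = mΔv:
ΔxΔp ≥ ℏ/2
Δx(mΔv) ≥ ℏ/2

The minimum uncertainty in velocity is:
Δv_min = ℏ/(2mΔx)
Δv_min = (1.055e-34 J·s) / (2 × 6.645e-27 kg × 5.000e-11 m)
Δv_min = 1.587e+02 m/s = 158.710 m/s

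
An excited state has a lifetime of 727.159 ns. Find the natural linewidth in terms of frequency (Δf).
109.436 kHz

Using the energy-time uncertainty principle and E = hf:
ΔEΔt ≥ ℏ/2
hΔf·Δt ≥ ℏ/2

The minimum frequency uncertainty is:
Δf = ℏ/(2hτ) = 1/(4πτ)
Δf = 1/(4π × 7.272e-07 s)
Δf = 1.094e+05 Hz = 109.436 kHz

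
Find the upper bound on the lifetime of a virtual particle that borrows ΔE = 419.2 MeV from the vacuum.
7.851 × 10^-25 s

Using the energy-time uncertainty principle:
ΔEΔt ≥ ℏ/2

For a virtual particle borrowing energy ΔE, the maximum lifetime is:
Δt_max = ℏ/(2ΔE)

Converting energy:
ΔE = 419.2 MeV = 6.716e-11 J

Δt_max = (1.055e-34 J·s) / (2 × 6.716e-11 J)
Δt_max = 7.851e-25 s = 7.851 × 10^-25 s

Virtual particles with higher borrowed energy exist for shorter times.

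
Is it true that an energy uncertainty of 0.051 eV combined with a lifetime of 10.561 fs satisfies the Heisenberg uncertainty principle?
Yes, it satisfies the uncertainty relation.

Calculate the product ΔEΔt:
ΔE = 0.051 eV = 8.171e-21 J
ΔEΔt = (8.171e-21 J) × (1.056e-14 s)
ΔEΔt = 8.629e-35 J·s

Compare to the minimum allowed value ℏ/2:
ℏ/2 = 5.273e-35 J·s

Since ΔEΔt = 8.629e-35 J·s ≥ 5.273e-35 J·s = ℏ/2,
this satisfies the uncertainty relation.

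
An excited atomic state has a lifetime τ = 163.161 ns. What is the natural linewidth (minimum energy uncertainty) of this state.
2.017 neV

Using the energy-time uncertainty principle:
ΔEΔt ≥ ℏ/2

The lifetime τ represents the time uncertainty Δt.
The natural linewidth (minimum energy uncertainty) is:

ΔE = ℏ/(2τ)
ΔE = (1.055e-34 J·s) / (2 × 1.632e-07 s)
ΔE = 3.232e-28 J = 2.017 neV

This natural linewidth limits the precision of spectroscopic measurements.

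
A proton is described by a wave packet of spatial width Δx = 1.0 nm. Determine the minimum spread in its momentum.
5.273 × 10^-26 kg·m/s

For a wave packet, the spatial width Δx and momentum spread Δp are related by the uncertainty principle:
ΔxΔp ≥ ℏ/2

The minimum momentum spread is:
Δp_min = ℏ/(2Δx)
Δp_min = (1.055e-34 J·s) / (2 × 1.000e-09 m)
Δp_min = 5.273e-26 kg·m/s

A wave packet cannot have both a well-defined position and well-defined momentum.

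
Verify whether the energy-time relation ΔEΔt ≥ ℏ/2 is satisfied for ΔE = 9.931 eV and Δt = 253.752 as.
Yes, it satisfies the uncertainty relation.

Calculate the product ΔEΔt:
ΔE = 9.931 eV = 1.591e-18 J
ΔEΔt = (1.591e-18 J) × (2.538e-16 s)
ΔEΔt = 4.038e-34 J·s

Compare to the minimum allowed value ℏ/2:
ℏ/2 = 5.273e-35 J·s

Since ΔEΔt = 4.038e-34 J·s ≥ 5.273e-35 J·s = ℏ/2,
this satisfies the uncertainty relation.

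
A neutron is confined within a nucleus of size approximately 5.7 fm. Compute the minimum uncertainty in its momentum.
9.251 × 10^-21 kg·m/s

Using the Heisenberg uncertainty principle:
ΔxΔp ≥ ℏ/2

With Δx ≈ L = 5.700e-15 m (the confinement size):
Δp_min = ℏ/(2Δx)
Δp_min = (1.055e-34 J·s) / (2 × 5.700e-15 m)
Δp_min = 9.251e-21 kg·m/s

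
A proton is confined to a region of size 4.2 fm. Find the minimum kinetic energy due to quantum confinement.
294.073 keV

Using the uncertainty principle:

1. Position uncertainty: Δx ≈ 4.200e-15 m
2. Minimum momentum uncertainty: Δp = ℏ/(2Δx) = 1.255e-20 kg·m/s
3. Minimum kinetic energy:
   KE = (Δp)²/(2m) = (1.255e-20)²/(2 × 1.673e-27 kg)
   KE = 4.712e-14 J = 294.073 keV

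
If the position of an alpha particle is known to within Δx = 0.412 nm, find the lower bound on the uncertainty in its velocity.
19.261 m/s

Using the Heisenberg uncertainty principle and Δp = mΔv:
ΔxΔp ≥ ℏ/2
Δx(mΔv) ≥ ℏ/2

The minimum uncertainty in velocity is:
Δv_min = ℏ/(2mΔx)
Δv_min = (1.055e-34 J·s) / (2 × 6.645e-27 kg × 4.120e-10 m)
Δv_min = 1.926e+01 m/s = 19.261 m/s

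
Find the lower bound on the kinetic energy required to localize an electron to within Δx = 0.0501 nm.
3.795 eV

Localizing a particle requires giving it sufficient momentum uncertainty:

1. From uncertainty principle: Δp ≥ ℏ/(2Δx)
   Δp_min = (1.055e-34 J·s) / (2 × 5.010e-11 m)
   Δp_min = 1.052e-24 kg·m/s

2. This momentum uncertainty corresponds to kinetic energy:
   KE ≈ (Δp)²/(2m) = (1.052e-24)²/(2 × 9.109e-31 kg)
   KE = 6.080e-19 J = 3.795 eV

Tighter localization requires more energy.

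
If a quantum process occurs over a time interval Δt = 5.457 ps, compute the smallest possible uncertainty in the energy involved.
60.309 μeV

Using the energy-time uncertainty principle:
ΔEΔt ≥ ℏ/2

The minimum uncertainty in energy is:
ΔE_min = ℏ/(2Δt)
ΔE_min = (1.055e-34 J·s) / (2 × 5.457e-12 s)
ΔE_min = 9.663e-24 J = 60.309 μeV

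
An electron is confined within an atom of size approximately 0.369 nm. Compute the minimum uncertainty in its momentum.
1.429 × 10^-25 kg·m/s

Using the Heisenberg uncertainty principle:
ΔxΔp ≥ ℏ/2

With Δx ≈ L = 3.690e-10 m (the confinement size):
Δp_min = ℏ/(2Δx)
Δp_min = (1.055e-34 J·s) / (2 × 3.690e-10 m)
Δp_min = 1.429e-25 kg·m/s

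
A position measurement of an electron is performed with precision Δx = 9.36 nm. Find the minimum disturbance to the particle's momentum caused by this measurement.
5.633 × 10^-27 kg·m/s

The uncertainty principle implies that measuring position disturbs momentum:
ΔxΔp ≥ ℏ/2

When we measure position with precision Δx, we necessarily introduce a momentum uncertainty:
Δp ≥ ℏ/(2Δx)
Δp_min = (1.055e-34 J·s) / (2 × 9.360e-09 m)
Δp_min = 5.633e-27 kg·m/s

The more precisely we measure position, the greater the momentum disturbance.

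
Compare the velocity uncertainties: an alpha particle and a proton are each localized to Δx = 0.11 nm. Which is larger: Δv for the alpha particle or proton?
The proton has the larger minimum velocity uncertainty, by a ratio of 4.0.

For both particles, Δp_min = ℏ/(2Δx) = 4.794e-25 kg·m/s (same for both).

The velocity uncertainty is Δv = Δp/m:
- alpha particle: Δv = 4.794e-25 / 6.645e-27 = 7.214e+01 m/s = 72.141 m/s
- proton: Δv = 4.794e-25 / 1.673e-27 = 2.866e+02 m/s = 286.586 m/s

Ratio: 2.866e+02 / 7.214e+01 = 4.0

The lighter particle has larger velocity uncertainty because Δv ∝ 1/m.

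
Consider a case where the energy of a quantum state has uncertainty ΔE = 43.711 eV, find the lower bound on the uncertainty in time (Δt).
7.529 as

Using the energy-time uncertainty principle:
ΔEΔt ≥ ℏ/2

The minimum uncertainty in time is:
Δt_min = ℏ/(2ΔE)
Δt_min = (1.055e-34 J·s) / (2 × 7.003e-18 J)
Δt_min = 7.529e-18 s = 7.529 as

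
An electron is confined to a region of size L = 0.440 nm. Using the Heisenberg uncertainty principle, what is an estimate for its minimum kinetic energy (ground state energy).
49.199 meV

Using the uncertainty principle to estimate ground state energy:

1. The position uncertainty is approximately the confinement size:
   Δx ≈ L = 4.400e-10 m

2. From ΔxΔp ≥ ℏ/2, the minimum momentum uncertainty is:
   Δp ≈ ℏ/(2L) = 1.198e-25 kg·m/s

3. The kinetic energy is approximately:
   KE ≈ (Δp)²/(2m) = (1.198e-25)²/(2 × 9.109e-31 kg)
   KE ≈ 7.883e-21 J = 49.199 meV

This is an order-of-magnitude estimate of the ground state energy.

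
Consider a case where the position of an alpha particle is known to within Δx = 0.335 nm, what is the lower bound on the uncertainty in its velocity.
23.688 m/s

Using the Heisenberg uncertainty principle and Δp = mΔv:
ΔxΔp ≥ ℏ/2
Δx(mΔv) ≥ ℏ/2

The minimum uncertainty in velocity is:
Δv_min = ℏ/(2mΔx)
Δv_min = (1.055e-34 J·s) / (2 × 6.645e-27 kg × 3.350e-10 m)
Δv_min = 2.369e+01 m/s = 23.688 m/s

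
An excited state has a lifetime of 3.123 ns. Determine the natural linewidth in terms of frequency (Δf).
25.481 MHz

Using the energy-time uncertainty principle and E = hf:
ΔEΔt ≥ ℏ/2
hΔf·Δt ≥ ℏ/2

The minimum frequency uncertainty is:
Δf = ℏ/(2hτ) = 1/(4πτ)
Δf = 1/(4π × 3.123e-09 s)
Δf = 2.548e+07 Hz = 25.481 MHz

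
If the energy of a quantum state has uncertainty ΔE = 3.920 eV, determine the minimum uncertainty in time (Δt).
83.956 as

Using the energy-time uncertainty principle:
ΔEΔt ≥ ℏ/2

The minimum uncertainty in time is:
Δt_min = ℏ/(2ΔE)
Δt_min = (1.055e-34 J·s) / (2 × 6.281e-19 J)
Δt_min = 8.396e-17 s = 83.956 as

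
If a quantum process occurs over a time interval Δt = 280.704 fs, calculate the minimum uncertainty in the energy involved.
1.172 meV

Using the energy-time uncertainty principle:
ΔEΔt ≥ ℏ/2

The minimum uncertainty in energy is:
ΔE_min = ℏ/(2Δt)
ΔE_min = (1.055e-34 J·s) / (2 × 2.807e-13 s)
ΔE_min = 1.878e-22 J = 1.172 meV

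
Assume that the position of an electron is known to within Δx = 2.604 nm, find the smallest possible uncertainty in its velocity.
22.229 km/s

Using the Heisenberg uncertainty principle and Δp = mΔv:
ΔxΔp ≥ ℏ/2
Δx(mΔv) ≥ ℏ/2

The minimum uncertainty in velocity is:
Δv_min = ℏ/(2mΔx)
Δv_min = (1.055e-34 J·s) / (2 × 9.109e-31 kg × 2.604e-09 m)
Δv_min = 2.223e+04 m/s = 22.229 km/s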